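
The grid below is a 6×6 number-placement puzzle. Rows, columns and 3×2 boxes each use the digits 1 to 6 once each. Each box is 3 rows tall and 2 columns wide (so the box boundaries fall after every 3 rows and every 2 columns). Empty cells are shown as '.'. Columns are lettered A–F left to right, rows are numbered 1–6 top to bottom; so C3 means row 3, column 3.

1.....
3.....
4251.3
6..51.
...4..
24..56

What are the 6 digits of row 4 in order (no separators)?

632514

E3 = 6 (sole candidate).
B4 = 3: row 4 has {1,5,6}; col 2 has {2,4}; box has {2,4,6} → only 3 remains.
C4 = 2: row 4 has {1,3,5,6}; col 3 has {5}; box has {4,5} → only 2 remains.
F4 = 4: row 4 has {1,2,3,5,6}; col 6 has {3,6}; box has {1,5,6} → only 4 remains.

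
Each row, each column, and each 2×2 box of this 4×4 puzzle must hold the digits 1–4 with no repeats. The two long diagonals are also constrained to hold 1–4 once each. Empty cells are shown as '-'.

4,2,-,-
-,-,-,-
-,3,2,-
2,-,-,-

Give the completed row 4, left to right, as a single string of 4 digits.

2413

row 1, column 4 = 1 (sole candidate).
row 2, column 2 = 1 (sole candidate).
row 2, column 3 = 4 (sole candidate).
row 3, column 1 = 1 (sole candidate).
row 3, column 4 = 4 (sole candidate).
row 4, column 2 = 4: row 4 has {2}; col 2 has {1,2,3}; box has {1,2,3} → only 4 remains.
row 4, column 4 = 3: row 4 has {2,4}; col 4 has {1,4}; box has {2,4}; main diagonal has {1,2,4} → only 3 remains.
row 1, column 3 = 3 (sole candidate).
row 2, column 1 = 3 (sole candidate).
row 2, column 4 = 2 (sole candidate).
row 4, column 3 = 1: row 4 has {2,3,4}; col 3 has {2,3,4}; box has {2,3,4} → only 1 remains.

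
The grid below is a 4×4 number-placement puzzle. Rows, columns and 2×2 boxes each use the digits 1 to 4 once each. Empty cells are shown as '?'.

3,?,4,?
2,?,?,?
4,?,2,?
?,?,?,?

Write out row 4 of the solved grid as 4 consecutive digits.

1234

row 1, column 2 = 1 (sole candidate).
row 1, column 4 = 2 (sole candidate).
row 2, column 2 = 4 (sole candidate).
row 3, column 2 = 3 (sole candidate).
row 3, column 4 = 1 (sole candidate).
row 4, column 1 = 1: row 4 has {}; col 1 has {2,3,4}; box has {3,4} → only 1 remains.
row 4, column 2 = 2: row 4 has {1}; col 2 has {1,3,4}; box has {1,3,4} → only 2 remains.
row 4, column 3 = 3: row 4 has {1,2}; col 3 has {2,4}; box has {1,2} → only 3 remains.
row 4, column 4 = 4: row 4 has {1,2,3}; col 4 has {1,2}; box has {1,2,3} → only 4 remains.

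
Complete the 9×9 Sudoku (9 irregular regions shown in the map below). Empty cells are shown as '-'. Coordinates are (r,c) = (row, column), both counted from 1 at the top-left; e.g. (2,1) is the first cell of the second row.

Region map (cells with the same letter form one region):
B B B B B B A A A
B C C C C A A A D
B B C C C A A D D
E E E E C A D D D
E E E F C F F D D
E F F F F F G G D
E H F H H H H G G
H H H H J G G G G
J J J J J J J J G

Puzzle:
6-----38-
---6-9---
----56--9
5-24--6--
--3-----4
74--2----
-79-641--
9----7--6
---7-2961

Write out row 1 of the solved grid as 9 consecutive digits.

(4,6) = 1 (sole candidate).
(7,1) = 8 (sole candidate).
(1,6) = 5: row 1 has {3,6,8}; col 6 has {1,2,4,6,7,9}; region has {6} → only 5 remains.
(4,2) = 9 (sole candidate).
(5,1) = 1 (sole candidate).
(5,2) = 6 (sole candidate).
(5,6) = 8 (sole candidate).
(6,6) = 3 (sole candidate).
(5,4) = 5 (sole candidate).
(5,7) = 7 (sole candidate).
(5,8) = 2 (sole candidate).
(6,4) = 1 (sole candidate).
(5,5) = 9 (sole candidate).
(6,3) = 6 (sole candidate).
(1,4) = 9: in row 1, 9 can only go here (every other open cell in that row sees a 9).
(6,8) = 9 (hidden single in row 6).
(8,5) = 1 (hidden single in row 8).
(3,8) = 1 (hidden single in column 8).
(3,3) = 7 (hidden single in row 3).
(1,5) = 7: in column 5, 7 can only go here (every other open cell in that column sees a 7).
(1,9) = 2: row 1 has {3,5,6,7,8,9}; col 9 has {1,4,6,9}; region has {1,3,6,8,9} → only 2 remains.
(3,7) = 4 (sole candidate).
(1,2) = 1: row 1 has {2,3,5,6,7,8,9}; col 2 has {4,6,7,9}; region has {5,6,7,9} → only 1 remains.
(1,3) = 4: row 1 has {1,2,3,5,6,7,8,9}; col 3 has {2,3,6,7,9}; region has {1,5,6,7,9} → only 4 remains.

614975382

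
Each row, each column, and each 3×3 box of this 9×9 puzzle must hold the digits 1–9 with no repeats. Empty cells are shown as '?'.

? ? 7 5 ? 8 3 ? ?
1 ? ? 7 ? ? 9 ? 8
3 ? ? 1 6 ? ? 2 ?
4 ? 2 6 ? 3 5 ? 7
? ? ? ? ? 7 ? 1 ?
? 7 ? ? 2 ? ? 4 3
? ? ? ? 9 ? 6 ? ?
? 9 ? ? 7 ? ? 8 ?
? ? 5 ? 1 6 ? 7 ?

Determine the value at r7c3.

r1c5 = 4: row 1 has {3,5,7,8}; col 5 has {1,2,6,7,9}; box has {1,5,6,7,8} → only 4 remains.
r1c8 = 6: row 1 has {3,4,5,7,8}; col 8 has {1,2,4,7,8}; box has {2,3,8,9} → only 6 remains.
r1c9 = 1: row 1 has {3,4,5,6,7,8}; col 9 has {3,7,8}; box has {2,3,6,8,9} → only 1 remains.
r2c5 = 3: row 2 has {1,7,8,9}; col 5 has {1,2,4,6,7,9}; box has {1,4,5,6,7,8} → only 3 remains.
r2c6 = 2: row 2 has {1,3,7,8,9}; col 6 has {3,6,7,8}; box has {1,3,4,5,6,7,8} → only 2 remains.
r2c8 = 5: row 2 has {1,2,3,7,8,9}; col 8 has {1,2,4,6,7,8}; box has {1,2,3,6,8,9} → only 5 remains.
r3c6 = 9: row 3 has {1,2,3,6}; col 6 has {2,3,6,7,8}; box has {1,2,3,4,5,6,7,8} → only 9 remains.
r3c9 = 4: row 3 has {1,2,3,6,9}; col 9 has {1,3,7,8}; box has {1,2,3,5,6,8,9} → only 4 remains.
r4c5 = 8: row 4 has {2,3,4,5,6,7}; col 5 has {1,2,3,4,6,7,9}; box has {2,3,6,7} → only 8 remains.
r4c8 = 9: row 4 has {2,3,4,5,6,7,8}; col 8 has {1,2,4,5,6,7,8}; box has {1,3,4,5,7} → only 9 remains.
r5c5 = 5: row 5 has {1,7}; col 5 has {1,2,3,4,6,7,8,9}; box has {2,3,6,7,8} → only 5 remains.
r6c4 = 9: row 6 has {2,3,4,7}; col 4 has {1,5,6,7}; box has {2,3,5,6,7,8} → only 9 remains.
r6c6 = 1: row 6 has {2,3,4,7,9}; col 6 has {2,3,6,7,8,9}; box has {2,3,5,6,7,8,9} → only 1 remains.
r6c7 = 8: row 6 has {1,2,3,4,7,9}; col 7 has {3,5,6,9}; box has {1,3,4,5,7,9} → only 8 remains.
r7c8 = 3: row 7 has {6,9}; col 8 has {1,2,4,5,6,7,8,9}; box has {6,7,8} → only 3 remains.
r1c2 = 2: row 1 has {1,3,4,5,6,7,8}; col 2 has {7,9}; box has {1,3,7} → only 2 remains.
r3c3 = 8: row 3 has {1,2,3,4,6,9}; col 3 has {2,5,7}; box has {1,2,3,7} → only 8 remains.
r3c7 = 7: row 3 has {1,2,3,4,6,8,9}; col 7 has {3,5,6,8,9}; box has {1,2,3,4,5,6,8,9} → only 7 remains.
r4c2 = 1: row 4 has {2,3,4,5,6,7,8,9}; col 2 has {2,7,9}; box has {2,4,7} → only 1 remains.
r5c4 = 4: row 5 has {1,5,7}; col 4 has {1,5,6,7,9}; box has {1,2,3,5,6,7,8,9} → only 4 remains.
r5c7 = 2: row 5 has {1,4,5,7}; col 7 has {3,5,6,7,8,9}; box has {1,3,4,5,7,8,9} → only 2 remains.
r5c9 = 6: row 5 has {1,2,4,5,7}; col 9 has {1,3,4,7,8}; box has {1,2,3,4,5,7,8,9} → only 6 remains.
r6c3 = 6: row 6 has {1,2,3,4,7,8,9}; col 3 has {2,5,7,8}; box has {1,2,4,7} → only 6 remains.
r9c7 = 4: row 9 has {1,5,6,7}; col 7 has {2,3,5,6,7,8,9}; box has {3,6,7,8} → only 4 remains.
r1c1 = 9: row 1 has {1,2,3,4,5,6,7,8}; col 1 has {1,3,4}; box has {1,2,3,7,8} → only 9 remains.
r2c3 = 4: row 2 has {1,2,3,5,7,8,9}; col 3 has {2,5,6,7,8}; box has {1,2,3,7,8,9} → only 4 remains.
r3c2 = 5: row 3 has {1,2,3,4,6,7,8,9}; col 2 has {1,2,7,9}; box has {1,2,3,4,7,8,9} → only 5 remains.
r5c1 = 8: row 5 has {1,2,4,5,6,7}; col 1 has {1,3,4,9}; box has {1,2,4,6,7} → only 8 remains.
r5c2 = 3: row 5 has {1,2,4,5,6,7,8}; col 2 has {1,2,5,7,9}; box has {1,2,4,6,7,8} → only 3 remains.
r5c3 = 9: row 5 has {1,2,3,4,5,6,7,8}; col 3 has {2,4,5,6,7,8}; box has {1,2,3,4,6,7,8} → only 9 remains.
r6c1 = 5: row 6 has {1,2,3,4,6,7,8,9}; col 1 has {1,3,4,8,9}; box has {1,2,3,4,6,7,8,9} → only 5 remains.
r7c3 = 1: row 7 has {3,6,9}; col 3 has {2,4,5,6,7,8,9}; box has {5,9} → only 1 remains.

1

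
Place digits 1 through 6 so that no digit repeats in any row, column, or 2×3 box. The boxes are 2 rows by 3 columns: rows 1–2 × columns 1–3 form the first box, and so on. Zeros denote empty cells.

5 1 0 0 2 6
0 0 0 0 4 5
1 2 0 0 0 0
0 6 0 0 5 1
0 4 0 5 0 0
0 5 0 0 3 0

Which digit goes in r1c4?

r1c4 = 3: row 1 has {1,2,5,6}; col 4 has {5}; box has {2,4,5,6} → only 3 remains.

3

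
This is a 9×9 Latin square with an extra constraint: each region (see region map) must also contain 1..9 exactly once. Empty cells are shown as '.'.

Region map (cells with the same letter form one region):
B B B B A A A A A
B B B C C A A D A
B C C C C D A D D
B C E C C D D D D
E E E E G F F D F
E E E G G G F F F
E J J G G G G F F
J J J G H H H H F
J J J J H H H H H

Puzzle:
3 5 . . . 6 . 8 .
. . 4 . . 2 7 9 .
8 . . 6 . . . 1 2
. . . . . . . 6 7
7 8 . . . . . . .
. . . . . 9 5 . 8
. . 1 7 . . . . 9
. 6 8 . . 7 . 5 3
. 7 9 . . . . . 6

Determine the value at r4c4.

4

r2c2 = 1 (sole candidate).
r2c9 = 5 (sole candidate).
r2c1 = 6 (sole candidate).
r1c3 = 7 (hidden single in row 1).
r1c4 = 2 (hidden single in row 1).
r4c1 = 9 (sole candidate).
r3c5 = 7 (hidden single in row 3).
r5c4 = 9 (hidden single in row 5).
r6c8 = 7 (hidden single in row 6).
r6c1 = 1 (hidden single in column 1).
r3c2 = 9 (hidden single in column 2).
r3c7 = 3 (hidden single in region A).
r3c3 = 5 (sole candidate).
r3c6 = 4 (sole candidate).
r4c7 = 8 (sole candidate).
r5c6 = 1 (sole candidate).
r5c8 = 3 (sole candidate).
r5c9 = 4 (sole candidate).
r7c8 = 2 (sole candidate).
r9c8 = 4 (sole candidate).
r1c9 = 1 (sole candidate).
r4c6 = 5 (sole candidate).
r5c7 = 6 (sole candidate).
r7c7 = 4 (sole candidate).
r8c4 = 1 (sole candidate).
r1c7 = 9 (sole candidate).
r5c3 = 2 (sole candidate).
r5c5 = 5 (sole candidate).
r6c4 = 3 (sole candidate).
r7c1 = 5 (sole candidate).
r7c2 = 3 (sole candidate).
r7c6 = 8 (sole candidate).
r8c7 = 2 (sole candidate).
r9c1 = 2 (sole candidate).
r9c4 = 5 (sole candidate).
r9c6 = 3 (sole candidate).
r9c7 = 1 (sole candidate).
r1c5 = 4 (sole candidate).
r2c4 = 8 (sole candidate).
r2c5 = 3 (sole candidate).
r4c3 = 3 (sole candidate).
r4c4 = 4: row 4 has {3,5,6,7,8,9}; col 4 has {1,2,3,5,6,7,8,9}; region has {3,5,6,7,8,9} → only 4 remains.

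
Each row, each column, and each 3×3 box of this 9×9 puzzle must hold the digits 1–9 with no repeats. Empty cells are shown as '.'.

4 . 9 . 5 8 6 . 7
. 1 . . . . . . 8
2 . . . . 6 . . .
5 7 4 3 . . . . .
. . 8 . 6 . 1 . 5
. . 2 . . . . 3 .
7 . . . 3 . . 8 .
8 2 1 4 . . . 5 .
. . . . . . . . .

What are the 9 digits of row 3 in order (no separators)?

287946513

R1C2 = 3: row 1 has {4,5,6,7,8,9}; col 2 has {1,2,7}; box has {1,2,4,9} → only 3 remains.
R2C1 = 6: row 2 has {1,8}; col 1 has {2,4,5,7,8}; box has {1,2,3,4,9} → only 6 remains.
R5C2 = 9: row 5 has {1,5,6,8}; col 2 has {1,2,3,7}; box has {2,4,5,7,8} → only 9 remains.
R6C1 = 1: row 6 has {2,3}; col 1 has {2,4,5,6,7,8}; box has {2,4,5,7,8,9} → only 1 remains.
R6C2 = 6: row 6 has {1,2,3}; col 2 has {1,2,3,7,9}; box has {1,2,4,5,7,8,9} → only 6 remains.
R5C1 = 3: row 5 has {1,5,6,8,9}; col 1 has {1,2,4,5,6,7,8}; box has {1,2,4,5,6,7,8,9} → only 3 remains.
R9C1 = 9: row 9 has {}; col 1 has {1,2,3,4,5,6,7,8}; box has {1,2,7,8} → only 9 remains.
R3C2 = 8: in row 3, 8 can only go here (every other open cell in that row sees an 8).
R8C9 = 6: in row 8, 6 can only go here (every other open cell in that row sees a 6).
R4C8 = 6: in row 4, 6 can only go here (every other open cell in that row sees a 6).
R8C7 = 3: in row 8, 3 can only go here (every other open cell in that row sees a 3).
R2C6 = 3: in row 2, 3 can only go here (every other open cell in that row sees a 3).
R3C9 = 3: in row 3, 3 can only go here (every other open cell in that row sees a 3).
R9C3 = 3: in row 9, 3 can only go here (every other open cell in that row sees a 3).
R9C4 = 6: in row 9, 6 can only go here (every other open cell in that row sees a 6).
R7C3 = 6: in row 7, 6 can only go here (every other open cell in that row sees a 6).
R9C5 = 8: in row 9, 8 can only go here (every other open cell in that row sees an 8).
R4C7 = 8: in row 4, 8 can only go here (every other open cell in that row sees an 8).
R6C4 = 8: in row 6, 8 can only go here (every other open cell in that row sees an 8).
R6C6 = 5: in row 6, 5 can only go here (every other open cell in that row sees a 5).
R9C2 = 5: in row 9, 5 can only go here (every other open cell in that row sees a 5).
R7C2 = 4: row 7 has {3,6,7,8}; col 2 has {1,2,3,5,6,7,8,9}; box has {1,2,3,5,6,7,8,9} → only 4 remains.
R7C4 = 5: in row 7, 5 can only go here (every other open cell in that row sees a 5).
R5C6 = 4: in column 6, 4 can only go here (every other open cell in that column sees a 4).
Singles propagation stalls; R3C8 is still open with candidates {1,4,9}.
  Try R3C8 = 4: this forces R2C5=4, R4C5=2, R4C9=9, R5C4=7, R5C8=2, R6C5=9, R6C9=4, R8C5=7; then column 6 has no cell left for 7 — contradiction.
  Try R3C8 = 9: this forces R2C4=9, R1C8=1, R1C4=2, R5C4=7, R5C8=2, R6C5=9, R6C9=4, R8C5=7; then column 6 has no cell left for 7 — contradiction.
So R3C8 = 1.
R1C8 = 2 (sole candidate).
R5C8 = 7 (sole candidate).
R9C8 = 4 (sole candidate).
R1C4 = 1 (sole candidate).
R2C8 = 9 (sole candidate).
R5C4 = 2 (sole candidate).
R2C4 = 7 (sole candidate).
R3C4 = 9: row 3 has {1,2,3,6,8}; col 4 has {1,2,3,4,5,6,7,8}; box has {1,3,5,6,7,8} → only 9 remains.
R3C5 = 4: row 3 has {1,2,3,6,8,9}; col 5 has {3,5,6,8}; box has {1,3,5,6,7,8,9} → only 4 remains.
R3C7 = 5: row 3 has {1,2,3,4,6,8,9}; col 7 has {1,3,6,8}; box has {1,2,3,6,7,8,9} → only 5 remains.
R2C3 = 5 (sole candidate).
R2C5 = 2 (sole candidate).
R2C7 = 4 (sole candidate).
R3C3 = 7: row 3 has {1,2,3,4,5,6,8,9}; col 3 has {1,2,3,4,5,6,8,9}; box has {1,2,3,4,5,6,8,9} → only 7 remains.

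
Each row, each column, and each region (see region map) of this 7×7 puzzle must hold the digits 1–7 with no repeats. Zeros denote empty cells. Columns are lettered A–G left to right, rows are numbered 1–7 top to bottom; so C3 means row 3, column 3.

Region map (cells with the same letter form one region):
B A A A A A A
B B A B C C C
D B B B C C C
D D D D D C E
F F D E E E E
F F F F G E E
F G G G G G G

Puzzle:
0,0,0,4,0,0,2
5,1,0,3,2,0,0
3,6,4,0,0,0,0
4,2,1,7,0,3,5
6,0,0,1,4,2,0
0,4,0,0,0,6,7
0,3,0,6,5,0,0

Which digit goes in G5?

A1 = 7: row 1 has {2,4}; col 1 has {3,4,5,6}; region has {1,3,4,5,6} → only 7 remains.
B1 = 5: row 1 has {2,4,7}; col 2 has {1,2,3,4,6}; region has {2,4} → only 5 remains.
F1 = 1: row 1 has {2,4,5,7}; col 6 has {2,3,6}; region has {2,4,5} → only 1 remains.
D3 = 2: row 3 has {3,4,6}; col 4 has {1,3,4,6,7}; region has {1,3,4,5,6,7} → only 2 remains.
G3 = 1: row 3 has {2,3,4,6}; col 7 has {2,5,7}; region has {2,3} → only 1 remains.
E4 = 6: row 4 has {1,2,3,4,5,7}; col 5 has {2,4,5}; region has {1,2,3,4,7} → only 6 remains.
B5 = 7: row 5 has {1,2,4,6}; col 2 has {1,2,3,4,5,6}; region has {4,6} → only 7 remains.
C5 = 5: row 5 has {1,2,4,6,7}; col 3 has {1,4}; region has {1,2,3,4,6,7} → only 5 remains.
G5 = 3: row 5 has {1,2,4,5,6,7}; col 7 has {1,2,5,7}; region has {1,2,4,5,6,7} → only 3 remains.

3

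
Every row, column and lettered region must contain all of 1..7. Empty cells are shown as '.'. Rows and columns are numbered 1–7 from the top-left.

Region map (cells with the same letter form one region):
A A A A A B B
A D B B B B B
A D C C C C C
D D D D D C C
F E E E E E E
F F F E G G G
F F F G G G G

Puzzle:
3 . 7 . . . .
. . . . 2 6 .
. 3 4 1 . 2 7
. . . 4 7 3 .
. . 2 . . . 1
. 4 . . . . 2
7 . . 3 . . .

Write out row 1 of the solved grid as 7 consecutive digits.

3672154

row 2, column 4 = 7 (hidden single in row 2).
row 5, column 5 = 3 (hidden single in row 5).
row 5, column 6 = 4 (hidden single in row 5).
row 5, column 2 = 7 (hidden single in row 5).
row 6, column 3 = 3 (hidden single in row 6).
row 6, column 6 = 7 (hidden single in row 6).
row 2, column 7 = 3 (hidden single in row 2).
row 2, column 1 = 4 (hidden single in row 2).
row 1, column 7 = 4: in row 1, 4 can only go here (every other open cell in that row sees a 4).
row 7, column 2 = 2 (hidden single in row 7).
row 7, column 5 = 4 (hidden single in row 7).
row 1, column 4 = 2: in row 1, 2 can only go here (every other open cell in that row sees a 2).
row 4, column 1 = 2 (hidden single in row 4).
row 6, column 1 = 1 (hidden single in column 1).
row 7, column 6 = 1 (hidden single in row 7).
row 1, column 6 = 5: row 1 has {2,3,4,7}; col 6 has {1,2,3,4,6,7}; region has {2,3,4,6,7} → only 5 remains.
row 2, column 3 = 1 (sole candidate).
row 2, column 2 = 5 (sole candidate).
row 4, column 3 = 6 (sole candidate).
row 4, column 7 = 5 (sole candidate).
row 7, column 3 = 5 (sole candidate).
row 7, column 7 = 6 (sole candidate).
row 3, column 5 = 6 (sole candidate).
row 4, column 2 = 1 (sole candidate).
row 5, column 1 = 6 (sole candidate).
row 5, column 4 = 5 (sole candidate).
row 6, column 4 = 6 (sole candidate).
row 6, column 5 = 5 (sole candidate).
row 1, column 2 = 6: row 1 has {2,3,4,5,7}; col 2 has {1,2,3,4,5,7}; region has {2,3,4,7} → only 6 remains.
row 1, column 5 = 1: row 1 has {2,3,4,5,6,7}; col 5 has {2,3,4,5,6,7}; region has {2,3,4,6,7} → only 1 remains.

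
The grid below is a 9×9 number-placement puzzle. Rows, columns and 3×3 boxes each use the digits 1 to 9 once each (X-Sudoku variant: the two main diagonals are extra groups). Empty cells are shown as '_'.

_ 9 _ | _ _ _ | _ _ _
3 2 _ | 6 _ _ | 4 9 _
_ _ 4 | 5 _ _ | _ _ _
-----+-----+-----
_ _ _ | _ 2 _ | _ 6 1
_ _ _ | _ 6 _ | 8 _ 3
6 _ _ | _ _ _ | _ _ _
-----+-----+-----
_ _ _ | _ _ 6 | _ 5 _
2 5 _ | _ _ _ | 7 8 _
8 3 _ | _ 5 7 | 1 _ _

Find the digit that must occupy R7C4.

R9C9 = 9 (sole candidate).
R7C7 = 3 (sole candidate).
R9C3 = 6 (sole candidate).
R3C7 = 2 (sole candidate).
R4C4 = 7 (sole candidate).
R1C9 = 7 (sole candidate).
R7C3 = 1 (sole candidate).
R8C3 = 9 (sole candidate).
R1C7 = 6 (hidden single in row 1).
R3C9 = 8 (sole candidate).
R2C9 = 5 (sole candidate).
R3C2 = 6 (hidden single in row 3).
R8C9 = 6 (hidden single in row 8).
R1C6 = 2 (hidden single in column 6).
R2C6 = 8 (hidden single in column 6).
R2C3 = 7 (sole candidate).
R2C5 = 1 (sole candidate).
R3C1 = 1 (sole candidate).
R3C8 = 3 (sole candidate).
R1C1 = 5 (sole candidate).
R1C3 = 8 (sole candidate).
R1C8 = 1 (sole candidate).
R3C6 = 9 (sole candidate).
R6C6 = 1 (sole candidate).
R3C5 = 7 (sole candidate).
R4C2 = 8 (hidden single in row 4).
R5C2 = 1 (hidden single in row 5).
R6C5 = 8 (hidden single in row 6).
R6C7 = 9 (hidden single in row 6).
R4C7 = 5 (sole candidate).
R4C3 = 3 (sole candidate).
R4C6 = 4 (sole candidate).
R5C4 = 9 (sole candidate).
R5C6 = 5 (sole candidate).
R6C4 = 3 (sole candidate).
R8C6 = 3 (sole candidate).
R1C4 = 4 (sole candidate).
R1C5 = 3 (sole candidate).
R4C1 = 9 (sole candidate).
R5C3 = 2 (sole candidate).
R6C3 = 5 (sole candidate).
R8C4 = 1 (sole candidate).
R8C5 = 4 (sole candidate).
R9C4 = 2 (sole candidate).
R9C8 = 4 (sole candidate).
R5C8 = 7 (sole candidate).
R6C8 = 2 (sole candidate).
R6C9 = 4 (sole candidate).
R7C4 = 8: row 7 has {1,3,5,6}; col 4 has {1,2,3,4,5,6,7,9}; box has {1,2,3,4,5,6,7} → only 8 remains.

8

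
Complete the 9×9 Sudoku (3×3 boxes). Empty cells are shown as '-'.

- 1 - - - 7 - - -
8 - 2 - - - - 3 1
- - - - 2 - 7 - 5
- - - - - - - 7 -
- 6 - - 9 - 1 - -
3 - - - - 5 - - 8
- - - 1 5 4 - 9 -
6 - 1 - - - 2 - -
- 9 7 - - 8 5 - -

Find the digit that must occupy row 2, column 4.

5

row 7, column 1 = 2: row 7 has {1,4,5,9}; col 1 has {3,6,8}; box has {1,6,7,9} → only 2 remains.
row 9, column 1 = 4: row 9 has {5,7,8,9}; col 1 has {2,3,6,8}; box has {1,2,6,7,9} → only 4 remains.
row 3, column 1 = 9: row 3 has {2,5,7}; col 1 has {2,3,4,6,8}; box has {1,2,8} → only 9 remains.
row 1, column 1 = 5: row 1 has {1,7}; col 1 has {2,3,4,6,8,9}; box has {1,2,8,9} → only 5 remains.
row 4, column 1 = 1: row 4 has {7}; col 1 has {2,3,4,5,6,8,9}; box has {3,6} → only 1 remains.
row 5, column 1 = 7: row 5 has {1,6,9}; col 1 has {1,2,3,4,5,6,8,9}; box has {1,3,6} → only 7 remains.
row 2, column 4 = 5: in row 2, 5 can only go here (every other open cell in that row sees a 5).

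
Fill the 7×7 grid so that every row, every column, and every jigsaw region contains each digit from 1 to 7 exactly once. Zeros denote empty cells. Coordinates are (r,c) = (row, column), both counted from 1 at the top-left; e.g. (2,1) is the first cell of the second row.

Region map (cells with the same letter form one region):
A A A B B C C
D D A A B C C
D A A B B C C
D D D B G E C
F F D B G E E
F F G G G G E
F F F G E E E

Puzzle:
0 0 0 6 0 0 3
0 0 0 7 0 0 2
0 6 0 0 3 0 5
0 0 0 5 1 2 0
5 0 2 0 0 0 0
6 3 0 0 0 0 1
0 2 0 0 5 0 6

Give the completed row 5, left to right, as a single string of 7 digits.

(2,5) = 4 (sole candidate).
(5,4) = 1: row 5 has {2,5}; col 4 has {5,6,7}; region has {3,4,5,6} → only 1 remains.
(3,4) = 2 (sole candidate).
(6,4) = 4 (sole candidate).
(7,4) = 3 (sole candidate).
(1,5) = 7 (sole candidate).
(5,5) = 6: row 5 has {1,2,5}; col 5 has {1,3,4,5,7}; region has {1,3,4} → only 6 remains.
(6,5) = 2 (sole candidate).
(1,1) = 2 (hidden single in row 1).
(2,6) = 6 (hidden single in row 2).
(4,3) = 6 (hidden single in row 4).
(4,1) = 3 (hidden single in row 4).
(2,1) = 1 (sole candidate).
(2,2) = 5 (sole candidate).
(2,3) = 3 (sole candidate).
(1,3) = 5 (hidden single in row 1).
(6,3) = 7 (sole candidate).
(6,6) = 5 (sole candidate).
(5,6) = 3: in row 5, 3 can only go here (every other open cell in that row sees a 3).
(7,3) = 1 (hidden single in row 7).
(3,3) = 4 (sole candidate).
(1,2) = 1 (sole candidate).
(1,6) = 4 (sole candidate).
(3,1) = 7 (sole candidate).
(3,6) = 1 (sole candidate).
(4,2) = 4 (sole candidate).
(4,7) = 7 (sole candidate).
(5,2) = 7: row 5 has {1,2,3,5,6}; col 2 has {1,2,3,4,5,6}; region has {1,2,3,5,6} → only 7 remains.
(5,7) = 4: row 5 has {1,2,3,5,6,7}; col 7 has {1,2,3,5,6,7}; region has {1,2,3,5,6} → only 4 remains.

5721634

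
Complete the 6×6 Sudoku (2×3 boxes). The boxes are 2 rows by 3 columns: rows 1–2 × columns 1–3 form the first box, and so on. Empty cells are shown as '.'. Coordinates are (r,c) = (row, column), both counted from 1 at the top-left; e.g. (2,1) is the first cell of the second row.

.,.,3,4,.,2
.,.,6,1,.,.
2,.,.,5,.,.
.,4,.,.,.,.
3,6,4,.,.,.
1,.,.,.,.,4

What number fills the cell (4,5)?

2

(1,1) = 5 (sole candidate).
(1,2) = 1 (sole candidate).
(1,5) = 6 (sole candidate).
(2,1) = 4 (sole candidate).
(2,2) = 2 (sole candidate).
(3,2) = 3 (sole candidate).
(3,3) = 1 (sole candidate).
(3,5) = 4 (sole candidate).
(3,6) = 6 (sole candidate).
(4,1) = 6 (sole candidate).
(4,3) = 5 (sole candidate).
(5,4) = 2 (sole candidate).
(6,2) = 5 (sole candidate).
(6,3) = 2 (sole candidate).
(6,5) = 3 (sole candidate).
(2,5) = 5 (sole candidate).
(2,6) = 3 (sole candidate).
(4,4) = 3 (sole candidate).
(4,6) = 1 (sole candidate).
(5,5) = 1 (sole candidate).
(5,6) = 5 (sole candidate).
(6,4) = 6 (sole candidate).
(4,5) = 2: row 4 has {1,3,4,5,6}; col 5 has {1,3,4,5,6}; box has {1,3,4,5,6} → only 2 remains.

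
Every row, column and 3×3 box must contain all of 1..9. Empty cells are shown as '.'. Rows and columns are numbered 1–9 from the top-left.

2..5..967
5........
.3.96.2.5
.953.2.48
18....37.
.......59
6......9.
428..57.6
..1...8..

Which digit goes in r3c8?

1

r1c3 = 4 (sole candidate).
r3c3 = 7 (sole candidate).
r4c1 = 7 (sole candidate).
r4c5 = 1 (sole candidate).
r4c7 = 6 (sole candidate).
r5c9 = 2 (sole candidate).
r6c1 = 3 (sole candidate).
r6c7 = 1 (sole candidate).
r7c3 = 3 (sole candidate).
r8c4 = 1 (sole candidate).
r8c8 = 3 (sole candidate).
r9c1 = 9 (sole candidate).
r9c8 = 2 (sole candidate).
r9c9 = 4 (sole candidate).
r1c2 = 1 (sole candidate).
r2c2 = 6 (sole candidate).
r2c3 = 9 (sole candidate).
r2c7 = 4 (sole candidate).
r3c1 = 8 (sole candidate).
r3c8 = 1: row 3 has {2,3,5,6,7,8,9}; col 8 has {2,3,4,5,6,7,9}; box has {2,4,5,6,7,9} → only 1 remains.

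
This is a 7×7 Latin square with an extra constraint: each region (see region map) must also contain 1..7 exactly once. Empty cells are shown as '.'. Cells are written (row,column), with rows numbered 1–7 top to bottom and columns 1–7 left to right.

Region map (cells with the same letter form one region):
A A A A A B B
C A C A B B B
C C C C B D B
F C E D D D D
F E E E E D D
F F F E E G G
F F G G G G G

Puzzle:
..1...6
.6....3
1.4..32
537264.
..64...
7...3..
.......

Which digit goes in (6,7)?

(2,1) = 2 (sole candidate).
(2,3) = 5 (sole candidate).
(2,4) = 7 (sole candidate).
(2,6) = 1 (sole candidate).
(3,2) = 7 (sole candidate).
(3,4) = 6 (sole candidate).
(3,5) = 5 (sole candidate).
(4,7) = 1 (sole candidate).
(5,1) = 3 (sole candidate).
(6,3) = 2 (sole candidate).
(7,3) = 3 (sole candidate).
(1,1) = 4 (sole candidate).
(1,5) = 2 (sole candidate).
(1,6) = 7 (sole candidate).
(2,5) = 4 (sole candidate).
(5,5) = 1 (sole candidate).
(5,6) = 5 (sole candidate).
(5,7) = 7 (sole candidate).
(6,4) = 5 (sole candidate).
(6,6) = 6 (sole candidate).
(6,7) = 4: row 6 has {2,3,5,6,7}; col 7 has {1,2,3,6,7}; region has {3,6} → only 4 remains.

4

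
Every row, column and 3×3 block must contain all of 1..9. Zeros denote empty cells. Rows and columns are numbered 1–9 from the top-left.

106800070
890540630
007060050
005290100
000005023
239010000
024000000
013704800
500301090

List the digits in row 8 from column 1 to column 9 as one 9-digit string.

913754862

row 2, column 3 = 2: row 2 has {3,4,5,6,8,9}; col 3 has {3,4,5,6,7,9}; box has {1,6,7,8,9} → only 2 remains.
row 2, column 6 = 7: row 2 has {2,3,4,5,6,8,9}; col 6 has {1,4,5}; box has {4,5,6,8} → only 7 remains.
row 2, column 9 = 1: row 2 has {2,3,4,5,6,7,8,9}; col 9 has {3}; box has {3,5,6,7} → only 1 remains.
row 3, column 2 = 4: row 3 has {5,6,7}; col 2 has {1,2,3,9}; box has {1,2,6,7,8,9} → only 4 remains.
row 8, column 8 = 6: row 8 has {1,3,4,7,8}; col 8 has {2,3,5,7,9}; box has {8,9} → only 6 remains.
row 9, column 3 = 8: row 9 has {1,3,5,9}; col 3 has {2,3,4,5,6,7,9}; box has {1,2,3,4,5} → only 8 remains.
row 9, column 5 = 2: row 9 has {1,3,5,8,9}; col 5 has {1,4,6,9}; box has {1,3,4,7} → only 2 remains.
row 1, column 2 = 5: row 1 has {1,6,7,8}; col 2 has {1,2,3,4,9}; box has {1,2,4,6,7,8,9} → only 5 remains.
row 1, column 5 = 3: row 1 has {1,5,6,7,8}; col 5 has {1,2,4,6,9}; box has {4,5,6,7,8} → only 3 remains.
row 3, column 1 = 3: row 3 has {4,5,6,7}; col 1 has {1,2,5,8}; box has {1,2,4,5,6,7,8,9} → only 3 remains.
row 5, column 3 = 1: row 5 has {2,3,5}; col 3 has {2,3,4,5,6,7,8,9}; box has {2,3,5,9} → only 1 remains.
row 7, column 8 = 1: row 7 has {2,4}; col 8 has {2,3,5,6,7,9}; box has {6,8,9} → only 1 remains.
row 8, column 1 = 9: row 8 has {1,3,4,6,7,8}; col 1 has {1,2,3,5,8}; box has {1,2,3,4,5,8} → only 9 remains.
row 8, column 5 = 5: row 8 has {1,3,4,6,7,8,9}; col 5 has {1,2,3,4,6,9}; box has {1,2,3,4,7} → only 5 remains.
row 8, column 9 = 2: row 8 has {1,3,4,5,6,7,8,9}; col 9 has {1,3}; box has {1,6,8,9} → only 2 remains.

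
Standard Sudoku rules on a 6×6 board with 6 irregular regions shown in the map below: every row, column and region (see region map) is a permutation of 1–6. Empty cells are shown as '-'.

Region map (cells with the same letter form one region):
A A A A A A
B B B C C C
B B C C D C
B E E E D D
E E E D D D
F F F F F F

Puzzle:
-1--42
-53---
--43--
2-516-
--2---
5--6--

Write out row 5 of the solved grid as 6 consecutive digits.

row 1, column 3 = 6: row 1 has {1,2,4}; col 3 has {2,3,4,5}; region has {1,2,4} → only 6 remains.
row 1, column 4 = 5: row 1 has {1,2,4,6}; col 4 has {1,3,6}; region has {1,2,4,6} → only 5 remains.
row 2, column 4 = 2: row 2 has {3,5}; col 4 has {1,3,5,6}; region has {3,4} → only 2 remains.
row 2, column 5 = 1: row 2 has {2,3,5}; col 5 has {4,6}; region has {2,3,4} → only 1 remains.
row 2, column 6 = 6: row 2 has {1,2,3,5}; col 6 has {2}; region has {1,2,3,4} → only 6 remains.
row 3, column 2 = 6: row 3 has {3,4}; col 2 has {1,5}; region has {2,3,5} → only 6 remains.
row 3, column 6 = 5: row 3 has {3,4,6}; col 6 has {2,6}; region has {1,2,3,4,6} → only 5 remains.
row 5, column 4 = 4: row 5 has {2}; col 4 has {1,2,3,5,6}; region has {6} → only 4 remains.
row 6, column 3 = 1: row 6 has {5,6}; col 3 has {2,3,4,5,6}; region has {5,6} → only 1 remains.
row 1, column 1 = 3: row 1 has {1,2,4,5,6}; col 1 has {2,5}; region has {1,2,4,5,6} → only 3 remains.
row 2, column 1 = 4: row 2 has {1,2,3,5,6}; col 1 has {2,3,5}; region has {2,3,5,6} → only 4 remains.
row 3, column 1 = 1: row 3 has {3,4,5,6}; col 1 has {2,3,4,5}; region has {2,3,4,5,6} → only 1 remains.
row 3, column 5 = 2: row 3 has {1,3,4,5,6}; col 5 has {1,4,6}; region has {4,6} → only 2 remains.
row 4, column 6 = 3: row 4 has {1,2,5,6}; col 6 has {2,5,6}; region has {2,4,6} → only 3 remains.
row 5, column 1 = 6: row 5 has {2,4}; col 1 has {1,2,3,4,5}; region has {1,2,5} → only 6 remains.
row 5, column 2 = 3: row 5 has {2,4,6}; col 2 has {1,5,6}; region has {1,2,5,6} → only 3 remains.
row 5, column 5 = 5: row 5 has {2,3,4,6}; col 5 has {1,2,4,6}; region has {2,3,4,6} → only 5 remains.
row 5, column 6 = 1: row 5 has {2,3,4,5,6}; col 6 has {2,3,5,6}; region has {2,3,4,5,6} → only 1 remains.

632451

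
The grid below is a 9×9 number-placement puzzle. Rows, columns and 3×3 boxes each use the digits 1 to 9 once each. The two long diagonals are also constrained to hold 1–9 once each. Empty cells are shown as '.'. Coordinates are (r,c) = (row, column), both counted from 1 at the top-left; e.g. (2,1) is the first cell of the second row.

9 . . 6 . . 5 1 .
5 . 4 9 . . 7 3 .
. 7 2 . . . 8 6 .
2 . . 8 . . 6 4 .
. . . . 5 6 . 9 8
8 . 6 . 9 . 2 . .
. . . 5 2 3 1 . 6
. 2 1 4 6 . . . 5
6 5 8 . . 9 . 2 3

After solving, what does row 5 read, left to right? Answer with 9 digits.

(1,3) = 3 (sole candidate).
(1,9) = 4 (sole candidate).
(2,2) = 6 (sole candidate).
(2,9) = 2 (sole candidate).
(3,1) = 1 (sole candidate).
(3,4) = 3 (sole candidate).
(3,5) = 4 (sole candidate).
(3,6) = 5 (sole candidate).
(3,9) = 9 (sole candidate).
(5,3) = 7: row 5 has {5,6,8,9}; col 3 has {1,2,3,4,6,8}; box has {2,6,8} → only 7 remains.
(5,7) = 3: row 5 has {5,6,7,8,9}; col 7 has {1,2,5,6,7,8}; box has {2,4,6,8,9} → only 3 remains.
(7,3) = 9 (sole candidate).
(8,7) = 9 (sole candidate).
(8,8) = 7 (sole candidate).
(9,7) = 4 (sole candidate).
(1,2) = 8 (sole candidate).
(1,5) = 7 (sole candidate).
(1,6) = 2 (sole candidate).
(4,3) = 5 (sole candidate).
(5,1) = 4: row 5 has {3,5,6,7,8,9}; col 1 has {1,2,5,6,8,9}; box has {2,5,6,7,8} → only 4 remains.
(5,2) = 1: row 5 has {3,4,5,6,7,8,9}; col 2 has {2,5,6,7,8}; box has {2,4,5,6,7,8} → only 1 remains.
(5,4) = 2: row 5 has {1,3,4,5,6,7,8,9}; col 4 has {3,4,5,6,8,9}; box has {5,6,8,9} → only 2 remains.

417256398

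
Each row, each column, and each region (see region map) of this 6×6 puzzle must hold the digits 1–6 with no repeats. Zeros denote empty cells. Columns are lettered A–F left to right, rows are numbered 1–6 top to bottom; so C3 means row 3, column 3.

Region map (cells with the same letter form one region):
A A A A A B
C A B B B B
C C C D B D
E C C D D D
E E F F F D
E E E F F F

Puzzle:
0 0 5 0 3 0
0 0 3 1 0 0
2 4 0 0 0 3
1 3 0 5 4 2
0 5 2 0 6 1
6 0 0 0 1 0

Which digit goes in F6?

A1 = 4 (sole candidate).
F1 = 6 (sole candidate).
A2 = 5 (sole candidate).
E2 = 2 (sole candidate).
F2 = 4 (sole candidate).
D3 = 6 (sole candidate).
E3 = 5 (sole candidate).
C4 = 6 (sole candidate).
A5 = 3 (sole candidate).
D5 = 4 (sole candidate).
B6 = 2 (sole candidate).
C6 = 4 (sole candidate).
D6 = 3 (sole candidate).
F6 = 5: row 6 has {1,2,3,4,6}; col 6 has {1,2,3,4,6}; region has {1,2,3,4,6} → only 5 remains.

5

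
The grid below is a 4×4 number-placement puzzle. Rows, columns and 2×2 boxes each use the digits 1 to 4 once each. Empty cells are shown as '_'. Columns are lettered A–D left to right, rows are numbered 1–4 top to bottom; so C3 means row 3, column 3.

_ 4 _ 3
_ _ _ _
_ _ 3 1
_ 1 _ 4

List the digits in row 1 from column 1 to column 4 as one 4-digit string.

D2 = 2: row 2 has {}; col 4 has {1,3,4}; box has {3} → only 2 remains.
B3 = 2: row 3 has {1,3}; col 2 has {1,4}; box has {1} → only 2 remains.
A4 = 3: row 4 has {1,4}; col 1 has {}; box has {1,2} → only 3 remains.
C4 = 2: row 4 has {1,3,4}; col 3 has {3}; box has {1,3,4} → only 2 remains.
C1 = 1: row 1 has {3,4}; col 3 has {2,3}; box has {2,3} → only 1 remains.
A2 = 1: row 2 has {2}; col 1 has {3}; box has {4} → only 1 remains.
B2 = 3: row 2 has {1,2}; col 2 has {1,2,4}; box has {1,4} → only 3 remains.
C2 = 4: row 2 has {1,2,3}; col 3 has {1,2,3}; box has {1,2,3} → only 4 remains.
A3 = 4: row 3 has {1,2,3}; col 1 has {1,3}; box has {1,2,3} → only 4 remains.
A1 = 2: row 1 has {1,3,4}; col 1 has {1,3,4}; box has {1,3,4} → only 2 remains.

2413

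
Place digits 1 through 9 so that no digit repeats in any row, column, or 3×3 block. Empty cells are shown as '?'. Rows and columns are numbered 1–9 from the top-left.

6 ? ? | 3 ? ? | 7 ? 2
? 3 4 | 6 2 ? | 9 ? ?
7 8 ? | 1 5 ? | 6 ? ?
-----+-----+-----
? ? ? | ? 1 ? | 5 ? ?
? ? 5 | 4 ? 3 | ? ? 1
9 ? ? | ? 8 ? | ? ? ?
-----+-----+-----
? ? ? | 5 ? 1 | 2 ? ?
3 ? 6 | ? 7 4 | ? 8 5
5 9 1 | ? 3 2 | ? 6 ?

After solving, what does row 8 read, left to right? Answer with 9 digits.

r1c3 = 9: row 1 has {2,3,6,7}; col 3 has {1,4,5,6}; box has {3,4,6,7,8} → only 9 remains.
r1c5 = 4: row 1 has {2,3,6,7,9}; col 5 has {1,2,3,5,7,8}; box has {1,2,3,5,6} → only 4 remains.
r1c6 = 8: row 1 has {2,3,4,6,7,9}; col 6 has {1,2,3,4}; box has {1,2,3,4,5,6} → only 8 remains.
r2c1 = 1: row 2 has {2,3,4,6,9}; col 1 has {3,5,6,7,9}; box has {3,4,6,7,8,9} → only 1 remains.
r2c6 = 7: row 2 has {1,2,3,4,6,9}; col 6 has {1,2,3,4,8}; box has {1,2,3,4,5,6,8} → only 7 remains.
r2c8 = 5: row 2 has {1,2,3,4,6,7,9}; col 8 has {6,8}; box has {2,6,7,9} → only 5 remains.
r2c9 = 8: row 2 has {1,2,3,4,5,6,7,9}; col 9 has {1,2,5}; box has {2,5,6,7,9} → only 8 remains.
r3c3 = 2: row 3 has {1,5,6,7,8}; col 3 has {1,4,5,6,9}; box has {1,3,4,6,7,8,9} → only 2 remains.
r3c6 = 9: row 3 has {1,2,5,6,7,8}; col 6 has {1,2,3,4,7,8}; box has {1,2,3,4,5,6,7,8} → only 9 remains.
r4c6 = 6: row 4 has {1,5}; col 6 has {1,2,3,4,7,8,9}; box has {1,3,4,8} → only 6 remains.
r5c5 = 9: row 5 has {1,3,4,5}; col 5 has {1,2,3,4,5,7,8}; box has {1,3,4,6,8} → only 9 remains.
r5c7 = 8: row 5 has {1,3,4,5,9}; col 7 has {2,5,6,7,9}; box has {1,5} → only 8 remains.
r6c6 = 5: row 6 has {8,9}; col 6 has {1,2,3,4,6,7,8,9}; box has {1,3,4,6,8,9} → only 5 remains.
r7c5 = 6: row 7 has {1,2,5}; col 5 has {1,2,3,4,5,7,8,9}; box has {1,2,3,4,5,7} → only 6 remains.
r8c2 = 2: row 8 has {3,4,5,6,7,8}; col 2 has {3,8,9}; box has {1,3,5,6,9} → only 2 remains.
r8c4 = 9: row 8 has {2,3,4,5,6,7,8}; col 4 has {1,3,4,5,6}; box has {1,2,3,4,5,6,7} → only 9 remains.
r8c7 = 1: row 8 has {2,3,4,5,6,7,8,9}; col 7 has {2,5,6,7,8,9}; box has {2,5,6,8} → only 1 remains.

326974185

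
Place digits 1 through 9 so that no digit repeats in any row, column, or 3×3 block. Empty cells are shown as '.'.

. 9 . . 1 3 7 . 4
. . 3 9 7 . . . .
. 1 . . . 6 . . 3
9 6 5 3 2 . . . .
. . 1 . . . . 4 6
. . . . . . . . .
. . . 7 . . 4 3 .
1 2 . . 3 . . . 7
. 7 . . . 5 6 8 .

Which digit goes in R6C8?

R4C6 = 4: in row 4, 4 can only go here (every other open cell in that row sees a 4).
R4C8 = 7: in row 4, 7 can only go here (every other open cell in that row sees a 7).
R9C1 = 3: in row 9, 3 can only go here (every other open cell in that row sees a 3).
Singles propagation stalls before the target is settled. Branch on R2C6 (candidates {2,8}).
  Try R2C6 = 8: this forces R8C6=9, R8C7=5; then R8C8 has no candidate left — contradiction.
So R2C6 = 2.
R7C9 = 2 (hidden single in row 7).
R7C6 = 1 (hidden single in row 7).
R9C9 = 1 (hidden single in row 9).
R9C4 = 2 (hidden single in row 9).
R4C9 = 8 (sole candidate).
R2C9 = 5 (sole candidate).
R4C7 = 1 (sole candidate).
R6C9 = 9 (sole candidate).
R2C7 = 8 (sole candidate).
R2C2 = 4 (sole candidate).
R2C1 = 6 (sole candidate).
R2C8 = 1 (sole candidate).
R1C8 = 6 (hidden single in row 1).
R6C4 = 1 (hidden single in row 6).
R6C5 = 6 (hidden single in row 6).
R7C3 = 6 (hidden single in row 7).
R7C5 = 9 (hidden single in row 7).
R8C6 = 8 (sole candidate).
R9C5 = 4 (sole candidate).
R6C6 = 7 (sole candidate).
R8C4 = 6 (sole candidate).
R9C3 = 9 (sole candidate).
R5C6 = 9 (sole candidate).
R8C3 = 4 (sole candidate).
R3C4 = 4 (hidden single in row 3).
R5C1 = 7 (hidden single in row 5).
R3C3 = 7 (hidden single in row 3).
R5C7 = 2 (hidden single in row 5).
R3C7 = 9 (sole candidate).
R3C8 = 2 (sole candidate).
R6C8 = 5: row 6 has {1,6,7,9}; col 8 has {1,2,3,4,6,7,8}; box has {1,2,4,6,7,8,9} → only 5 remains.

5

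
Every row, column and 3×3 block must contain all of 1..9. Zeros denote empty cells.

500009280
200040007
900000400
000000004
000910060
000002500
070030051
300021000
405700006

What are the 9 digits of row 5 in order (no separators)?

753914862

row 1, column 9 = 3: row 1 has {2,5,8,9}; col 9 has {1,4,6,7}; box has {2,4,7,8} → only 3 remains.
row 3, column 8 = 1: row 3 has {4,9}; col 8 has {5,6,8}; box has {2,3,4,7,8} → only 1 remains.
row 3, column 9 = 5: row 3 has {1,4,9}; col 9 has {1,3,4,6,7}; box has {1,2,3,4,7,8} → only 5 remains.
row 9, column 6 = 8: row 9 has {4,5,6,7}; col 6 has {1,2,9}; box has {1,2,3,7} → only 8 remains.
row 2, column 8 = 9: row 2 has {2,4,7}; col 8 has {1,5,6,8}; box has {1,2,3,4,5,7,8} → only 9 remains.
row 9, column 5 = 9: row 9 has {4,5,6,7,8}; col 5 has {1,2,3,4}; box has {1,2,3,7,8} → only 9 remains.
row 9, column 7 = 3: row 9 has {4,5,6,7,8,9}; col 7 has {2,4,5}; box has {1,5,6} → only 3 remains.
row 9, column 8 = 2: row 9 has {3,4,5,6,7,8,9}; col 8 has {1,5,6,8,9}; box has {1,3,5,6} → only 2 remains.
row 2, column 7 = 6: row 2 has {2,4,7,9}; col 7 has {2,3,4,5}; box has {1,2,3,4,5,7,8,9} → only 6 remains.
row 9, column 2 = 1: row 9 has {2,3,4,5,6,7,8,9}; col 2 has {7}; box has {3,4,5,7} → only 1 remains.
row 3, column 4 = 2: in row 3, 2 can only go here (every other open cell in that row sees a 2).
row 7, column 3 = 2: in row 7, 2 can only go here (every other open cell in that row sees a 2).
row 4, column 2 = 2: in row 4, 2 can only go here (every other open cell in that row sees a 2).
row 5, column 9 = 2: in row 5, 2 can only go here (every other open cell in that row sees a 2).
row 7, column 7 = 9: in row 7, 9 can only go here (every other open cell in that row sees a 9).
row 8, column 9 = 8: row 8 has {1,2,3}; col 9 has {1,2,3,4,5,6,7}; box has {1,2,3,5,6,9} → only 8 remains.
row 6, column 9 = 9: row 6 has {2,5}; col 9 has {1,2,3,4,5,6,7,8}; box has {2,4,5,6} → only 9 remains.
row 8, column 7 = 7: row 8 has {1,2,3,8}; col 7 has {2,3,4,5,6,9}; box has {1,2,3,5,6,8,9} → only 7 remains.
row 8, column 8 = 4: row 8 has {1,2,3,7,8}; col 8 has {1,2,5,6,8,9}; box has {1,2,3,5,6,7,8,9} → only 4 remains.
row 5, column 7 = 8: row 5 has {1,2,6,9}; col 7 has {2,3,4,5,6,7,9}; box has {2,4,5,6,9} → only 8 remains.
row 4, column 7 = 1: row 4 has {2,4}; col 7 has {2,3,4,5,6,7,8,9}; box has {2,4,5,6,8,9} → only 1 remains.
row 5, column 1 = 7: row 5 has {1,2,6,8,9}; col 1 has {2,3,4,5,9}; box has {2} → only 7 remains.
row 4, column 3 = 9: in row 4, 9 can only go here (every other open cell in that row sees a 9).
row 8, column 3 = 6: row 8 has {1,2,3,4,7,8}; col 3 has {2,5,9}; box has {1,2,3,4,5,7} → only 6 remains.
row 8, column 4 = 5: row 8 has {1,2,3,4,6,7,8}; col 4 has {2,7,9}; box has {1,2,3,7,8,9} → only 5 remains.
row 7, column 1 = 8: row 7 has {1,2,3,5,7,9}; col 1 has {2,3,4,5,7,9}; box has {1,2,3,4,5,6,7} → only 8 remains.
row 8, column 2 = 9: row 8 has {1,2,3,4,5,6,7,8}; col 2 has {1,2,7}; box has {1,2,3,4,5,6,7,8} → only 9 remains.
row 4, column 1 = 6: row 4 has {1,2,4,9}; col 1 has {2,3,4,5,7,8,9}; box has {2,7,9} → only 6 remains.
row 6, column 1 = 1: row 6 has {2,5,9}; col 1 has {2,3,4,5,6,7,8,9}; box has {2,6,7,9} → only 1 remains.
row 2, column 6 = 5: in row 2, 5 can only go here (every other open cell in that row sees a 5).
row 4, column 5 = 5: in row 4, 5 can only go here (every other open cell in that row sees a 5).
row 4, column 4 = 8: in row 4, 8 can only go here (every other open cell in that row sees an 8).
row 5, column 2 = 5: in row 5, 5 can only go here (every other open cell in that row sees a 5).
row 3, column 5 = 8: in column 5, 8 can only go here (every other open cell in that column sees an 8).
Singles propagation stalls before every target cell is settled. Branch on row 3, column 2 (candidates {3,6}).
  Try row 3, column 2 = 3: this forces row 2, column 2=8, row 2, column 3=1, row 2, column 4=3, row 3, column 3=7, row 3, column 6=6, row 6, column 2=4, row 6, column 4=6; then row 7 has no cell left for 6 — contradiction.
So row 3, column 2 = 6.
row 1, column 2 = 4 (sole candidate).
row 7, column 6 = 6 (hidden single in column 6).
row 7, column 4 = 4 (sole candidate).
row 6, column 3 = 4 (hidden single in row 6).
row 5, column 3 = 3: row 5 has {1,2,5,6,7,8,9}; col 3 has {2,4,5,6,9}; box has {1,2,4,5,6,7,9} → only 3 remains.
row 5, column 6 = 4: row 5 has {1,2,3,5,6,7,8,9}; col 6 has {1,2,5,6,8,9}; box has {1,2,5,8,9} → only 4 remains.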